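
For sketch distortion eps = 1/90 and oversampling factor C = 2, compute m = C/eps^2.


1/eps = 90.
(1/eps)^2 = 8100.
m = 2*8100 = 16200.

16200


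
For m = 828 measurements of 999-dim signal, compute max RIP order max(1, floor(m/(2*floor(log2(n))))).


floor(log2(999)) = 9.
2*9 = 18.
m/(2*floor(log2(n))) = 828/18 ≈ 46.0.
floor = 46.
k = max(1, 46) = 46.

46


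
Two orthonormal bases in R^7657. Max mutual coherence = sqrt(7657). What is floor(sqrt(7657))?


87^2 = 7569 <= 7657 < 7744 = 88^2, so 87 <= sqrt(7657) < 88.
floor(sqrt(7657)) = 87.

87


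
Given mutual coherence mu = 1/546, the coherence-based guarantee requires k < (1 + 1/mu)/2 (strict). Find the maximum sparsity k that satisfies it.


1/mu = 546.
1 + 1/mu = 547.
(1 + 1/mu)/2 = 273.5 is not an integer, so k_max = floor(273.5) = 273.

273


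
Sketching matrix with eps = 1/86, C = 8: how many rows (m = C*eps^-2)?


1/eps = 86.
(1/eps)^2 = 7396.
m = 8*7396 = 59168.

59168


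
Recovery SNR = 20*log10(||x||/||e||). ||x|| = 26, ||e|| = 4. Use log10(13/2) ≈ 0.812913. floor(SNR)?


||x||/||e|| = 26/4 = 13/2.
log10(13/2) ≈ 0.812913.
20*log10(||x||/||e||) ≈ 20*0.812913 = 16.25826.
floor(16.25826) = 16.

16


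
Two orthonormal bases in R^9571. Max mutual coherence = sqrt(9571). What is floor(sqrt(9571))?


97^2 = 9409 <= 9571 < 9604 = 98^2, so 97 <= sqrt(9571) < 98.
floor(sqrt(9571)) = 97.

97


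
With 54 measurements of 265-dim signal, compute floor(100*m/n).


100*m/n = 100*54/265 ≈ 20.3774.
floor = 20.

20


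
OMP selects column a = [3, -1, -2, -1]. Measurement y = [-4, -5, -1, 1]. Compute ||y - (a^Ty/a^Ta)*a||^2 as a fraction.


a^T a = 15.
a^T y = -6.
coeff = -6/15 = -2/5.
||r||^2 = 203/5.

203/5


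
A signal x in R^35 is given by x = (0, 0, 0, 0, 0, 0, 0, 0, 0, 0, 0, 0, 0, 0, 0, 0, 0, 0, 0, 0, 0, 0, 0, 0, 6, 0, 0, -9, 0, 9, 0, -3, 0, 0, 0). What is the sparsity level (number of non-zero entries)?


Non-zero positions: [24, 27, 29, 31].
Sparsity = 4.

4


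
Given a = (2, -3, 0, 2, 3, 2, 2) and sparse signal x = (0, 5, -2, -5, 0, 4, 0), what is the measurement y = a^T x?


Non-zero terms: ['-3*5', '0*-2', '2*-5', '2*4']
Products: [-15, 0, -10, 8]
y = sum = -17.

-17


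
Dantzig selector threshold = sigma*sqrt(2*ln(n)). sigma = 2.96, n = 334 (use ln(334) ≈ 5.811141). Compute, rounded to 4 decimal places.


ln(334) ≈ 5.811141.
2*ln(n) ≈ 11.622282.
sqrt(2*ln(n)) ≈ sqrt(11.622282) ≈ 3.409147.
threshold ≈ 2.96*3.409147 = 10.09107512 ≈ 10.0911.

10.0911


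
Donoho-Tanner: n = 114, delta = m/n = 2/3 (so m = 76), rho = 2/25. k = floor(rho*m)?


m = 2/3*114 = 76.
rho = 2/25.
rho*m = 2/25*76 = 6.08.
k = floor(6.08) = 6.

6


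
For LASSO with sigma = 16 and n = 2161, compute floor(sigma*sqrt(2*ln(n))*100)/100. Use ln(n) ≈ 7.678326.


ln(2161) ≈ 7.678326.
2*ln(n) ≈ 15.356652.
sqrt(2*ln(n)) ≈ sqrt(15.356652) ≈ 3.918756.
lambda ≈ 16*3.918756 = 62.700096.
floor(lambda*100)/100 = 62.70.

62.70


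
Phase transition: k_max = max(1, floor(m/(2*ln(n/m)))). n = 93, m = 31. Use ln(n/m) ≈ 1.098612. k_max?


n/m = 93/31 = 3.
ln(n/m) ≈ 1.098612.
2*ln(n/m) ≈ 2.197224.
m/(2*ln(n/m)) ≈ 31/2.197224 ≈ 14.1087.
floor = 14.
k_max = max(1, 14) = 14.

14


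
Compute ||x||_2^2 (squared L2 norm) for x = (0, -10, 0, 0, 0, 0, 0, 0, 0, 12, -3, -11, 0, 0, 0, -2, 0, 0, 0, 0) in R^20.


Non-zero entries: [(1, -10), (9, 12), (10, -3), (11, -11), (15, -2)]
Squares: [100, 144, 9, 121, 4]
||x||_2^2 = sum = 378.

378


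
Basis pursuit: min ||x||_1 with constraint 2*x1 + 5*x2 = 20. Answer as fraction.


Axis intercepts:
  x1 = 10, x2 = 0: L1 = 10
  x1 = 0, x2 = 4: L1 = 4
x* = (0, 4)
||x*||_1 = 4.

4


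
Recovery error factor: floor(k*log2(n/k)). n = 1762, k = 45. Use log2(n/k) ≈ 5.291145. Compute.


log2(n/k) = log2(1762/45) ≈ 5.291145.
k*log2(n/k) ≈ 45*5.291145 = 238.101525.
floor(238.101525) = 238.

238


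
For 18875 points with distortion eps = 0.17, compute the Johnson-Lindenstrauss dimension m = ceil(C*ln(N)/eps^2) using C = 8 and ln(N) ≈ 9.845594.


ln(18875) ≈ 9.845594.
eps^2 = 0.17^2 = 0.0289.
C*ln(N)/eps^2 ≈ 8*9.845594/0.0289 ≈ 2725.4239.
m = ceil(2725.4239) = 2726.

2726


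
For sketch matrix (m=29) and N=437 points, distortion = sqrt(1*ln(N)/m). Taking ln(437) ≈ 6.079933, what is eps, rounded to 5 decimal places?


ln(437) ≈ 6.079933.
1*ln(N)/m ≈ 1*6.079933/29 ≈ 0.20965286.
eps = sqrt(0.20965286) ≈ 0.4578787 ≈ 0.45788.

0.45788


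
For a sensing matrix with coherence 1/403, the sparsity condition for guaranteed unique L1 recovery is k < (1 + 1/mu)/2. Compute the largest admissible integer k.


1/mu = 403.
1 + 1/mu = 404.
(1 + 1/mu)/2 = 202 is an integer and the inequality is strict, so k_max = 202 - 1 = 201.

201


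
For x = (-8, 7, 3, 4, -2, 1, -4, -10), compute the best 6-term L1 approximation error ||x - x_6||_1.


Sorted |x_i| descending: [10, 8, 7, 4, 4, 3, 2, 1]
Keep top 6: [10, 8, 7, 4, 4, 3]
Tail entries: [2, 1]
L1 error = sum of tail = 3.

3


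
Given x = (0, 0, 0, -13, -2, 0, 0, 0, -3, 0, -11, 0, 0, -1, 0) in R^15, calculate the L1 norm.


Non-zero entries: [(3, -13), (4, -2), (8, -3), (10, -11), (13, -1)]
Absolute values: [13, 2, 3, 11, 1]
||x||_1 = sum = 30.

30


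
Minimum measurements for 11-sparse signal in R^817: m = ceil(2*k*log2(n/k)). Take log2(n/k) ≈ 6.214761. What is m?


log2(n/k) = log2(817/11) ≈ 6.214761.
2*k*log2(n/k) ≈ 2*11*6.214761 = 136.724742.
m = ceil(136.724742) = 137.

137


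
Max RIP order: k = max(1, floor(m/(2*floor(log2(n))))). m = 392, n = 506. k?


floor(log2(506)) = 8.
2*8 = 16.
m/(2*floor(log2(n))) = 392/16 ≈ 24.5.
floor = 24.
k = max(1, 24) = 24.

24


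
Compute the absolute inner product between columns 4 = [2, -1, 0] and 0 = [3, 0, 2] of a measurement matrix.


Inner product: 2*3 + -1*0 + 0*2
Products: [6, 0, 0]
Sum = 6.
|dot| = 6.

6


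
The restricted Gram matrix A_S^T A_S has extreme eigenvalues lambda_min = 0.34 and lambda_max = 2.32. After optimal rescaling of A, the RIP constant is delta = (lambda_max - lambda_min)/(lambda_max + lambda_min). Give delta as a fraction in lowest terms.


lambda_max - lambda_min = 2.32 - 0.34 = 1.98.
lambda_max + lambda_min = 2.32 + 0.34 = 2.66.
delta = 1.98/2.66 = 198/266 = 99/133.

99/133


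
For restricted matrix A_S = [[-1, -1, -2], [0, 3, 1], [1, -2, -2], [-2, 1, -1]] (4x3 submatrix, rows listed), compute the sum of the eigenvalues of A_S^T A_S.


Sum of eigenvalues of A_S^T A_S = trace(A_S^T A_S) = sum of squared column norms of A_S.
A_S^T A_S diagonal: [6, 15, 10].
trace = 6 + 15 + 10 = 31.

31


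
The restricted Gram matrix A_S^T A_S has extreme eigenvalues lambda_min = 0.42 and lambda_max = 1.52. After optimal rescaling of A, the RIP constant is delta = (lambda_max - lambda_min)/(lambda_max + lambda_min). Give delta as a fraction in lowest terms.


lambda_max - lambda_min = 1.52 - 0.42 = 1.10.
lambda_max + lambda_min = 1.52 + 0.42 = 1.94.
delta = 1.10/1.94 = 110/194 = 55/97.

55/97


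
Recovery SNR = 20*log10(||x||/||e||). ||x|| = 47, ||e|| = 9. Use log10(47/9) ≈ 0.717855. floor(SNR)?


||x||/||e|| = 47/9.
log10(47/9) ≈ 0.717855.
20*log10(||x||/||e||) ≈ 20*0.717855 = 14.3571.
floor(14.3571) = 14.

14


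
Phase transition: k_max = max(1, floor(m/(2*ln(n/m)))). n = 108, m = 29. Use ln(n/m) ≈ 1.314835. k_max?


n/m = 108/29.
ln(n/m) ≈ 1.314835.
2*ln(n/m) ≈ 2.62967.
m/(2*ln(n/m)) ≈ 29/2.62967 ≈ 11.028.
floor = 11.
k_max = max(1, 11) = 11.

11


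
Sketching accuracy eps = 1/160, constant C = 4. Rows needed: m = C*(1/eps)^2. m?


1/eps = 160.
(1/eps)^2 = 25600.
m = 4*25600 = 102400.

102400


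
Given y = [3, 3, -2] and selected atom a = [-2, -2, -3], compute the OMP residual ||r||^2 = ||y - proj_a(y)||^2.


a^T a = 17.
a^T y = -6.
coeff = -6/17 = -6/17.
||r||^2 = 338/17.

338/17


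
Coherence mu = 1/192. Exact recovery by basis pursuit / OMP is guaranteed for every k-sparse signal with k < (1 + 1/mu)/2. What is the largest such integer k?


1/mu = 192.
1 + 1/mu = 193.
(1 + 1/mu)/2 = 96.5 is not an integer, so k_max = floor(96.5) = 96.

96


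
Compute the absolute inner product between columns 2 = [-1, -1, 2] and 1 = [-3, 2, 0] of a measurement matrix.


Inner product: -1*-3 + -1*2 + 2*0
Products: [3, -2, 0]
Sum = 1.
|dot| = 1.

1


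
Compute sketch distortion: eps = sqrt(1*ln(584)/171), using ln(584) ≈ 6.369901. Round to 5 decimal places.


ln(584) ≈ 6.369901.
1*ln(N)/m ≈ 1*6.369901/171 ≈ 0.03725088.
eps = sqrt(0.03725088) ≈ 0.1930049 ≈ 0.19300.

0.19300


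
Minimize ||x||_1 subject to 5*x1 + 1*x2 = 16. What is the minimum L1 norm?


Axis intercepts:
  x1 = 16/5, x2 = 0: L1 = 16/5
  x1 = 0, x2 = 16: L1 = 16
x* = (16/5, 0)
||x*||_1 = 16/5.

16/5


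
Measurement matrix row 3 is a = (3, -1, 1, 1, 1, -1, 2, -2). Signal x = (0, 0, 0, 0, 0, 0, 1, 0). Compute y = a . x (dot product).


Non-zero terms: ['2*1']
Products: [2]
y = sum = 2.

2


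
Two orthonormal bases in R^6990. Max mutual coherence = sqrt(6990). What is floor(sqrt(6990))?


83^2 = 6889 <= 6990 < 7056 = 84^2, so 83 <= sqrt(6990) < 84.
floor(sqrt(6990)) = 83.

83


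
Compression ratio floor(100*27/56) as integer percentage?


100*m/n = 100*27/56 ≈ 48.2143.
floor = 48.

48


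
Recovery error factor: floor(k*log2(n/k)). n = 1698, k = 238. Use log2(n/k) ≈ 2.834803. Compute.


log2(n/k) = log2(1698/238) ≈ 2.834803.
k*log2(n/k) ≈ 238*2.834803 = 674.683114.
floor(674.683114) = 674.

674


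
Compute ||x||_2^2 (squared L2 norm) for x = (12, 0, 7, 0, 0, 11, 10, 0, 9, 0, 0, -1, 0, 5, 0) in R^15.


Non-zero entries: [(0, 12), (2, 7), (5, 11), (6, 10), (8, 9), (11, -1), (13, 5)]
Squares: [144, 49, 121, 100, 81, 1, 25]
||x||_2^2 = sum = 521.

521


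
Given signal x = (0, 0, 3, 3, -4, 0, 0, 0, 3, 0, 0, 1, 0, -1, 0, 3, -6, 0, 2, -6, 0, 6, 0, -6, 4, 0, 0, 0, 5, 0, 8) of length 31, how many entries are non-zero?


Non-zero positions: [2, 3, 4, 8, 11, 13, 15, 16, 18, 19, 21, 23, 24, 28, 30].
Sparsity = 15.

15


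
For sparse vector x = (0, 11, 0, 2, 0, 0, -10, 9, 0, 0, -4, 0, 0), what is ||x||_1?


Non-zero entries: [(1, 11), (3, 2), (6, -10), (7, 9), (10, -4)]
Absolute values: [11, 2, 10, 9, 4]
||x||_1 = sum = 36.

36


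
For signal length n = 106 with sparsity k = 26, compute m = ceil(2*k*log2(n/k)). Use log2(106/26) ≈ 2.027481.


log2(n/k) = log2(106/26) ≈ 2.027481.
2*k*log2(n/k) ≈ 2*26*2.027481 = 105.429012.
m = ceil(105.429012) = 106.

106


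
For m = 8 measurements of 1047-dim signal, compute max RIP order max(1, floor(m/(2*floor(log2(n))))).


floor(log2(1047)) = 10.
2*10 = 20.
m/(2*floor(log2(n))) = 8/20 ≈ 0.4.
floor = 0.
k = max(1, 0) = 1.

1


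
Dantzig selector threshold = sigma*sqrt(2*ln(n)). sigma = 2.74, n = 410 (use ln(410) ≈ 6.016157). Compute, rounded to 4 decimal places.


ln(410) ≈ 6.016157.
2*ln(n) ≈ 12.032314.
sqrt(2*ln(n)) ≈ sqrt(12.032314) ≈ 3.468763.
threshold ≈ 2.74*3.468763 = 9.50441062 ≈ 9.5044.

9.5044


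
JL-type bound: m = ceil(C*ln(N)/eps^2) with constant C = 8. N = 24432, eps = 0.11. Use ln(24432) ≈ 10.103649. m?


ln(24432) ≈ 10.103649.
eps^2 = 0.11^2 = 0.0121.
C*ln(N)/eps^2 ≈ 8*10.103649/0.0121 ≈ 6680.0985.
m = ceil(6680.0985) = 6681.

6681


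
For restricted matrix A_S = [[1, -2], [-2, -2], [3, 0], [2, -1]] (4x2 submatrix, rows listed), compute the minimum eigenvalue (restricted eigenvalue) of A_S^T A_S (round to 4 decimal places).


A_S^T A_S = [[18, 0], [0, 9]].
trace = 27.
det = 162.
disc = trace^2 - 4*det = 729 - 4*162 = 81.
sqrt(81) = 9.
lam_min = (27 - 9)/2 = 9 = 9.0000.

9.0000


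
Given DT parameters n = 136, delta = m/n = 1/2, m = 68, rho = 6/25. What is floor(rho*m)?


m = 1/2*136 = 68.
rho = 6/25.
rho*m = 6/25*68 = 16.32.
k = floor(16.32) = 16.

16


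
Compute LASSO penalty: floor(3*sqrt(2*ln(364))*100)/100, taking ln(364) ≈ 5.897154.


ln(364) ≈ 5.897154.
2*ln(n) ≈ 11.794308.
sqrt(2*ln(n)) ≈ sqrt(11.794308) ≈ 3.434284.
lambda ≈ 3*3.434284 = 10.302852.
floor(lambda*100)/100 = 10.30.

10.30


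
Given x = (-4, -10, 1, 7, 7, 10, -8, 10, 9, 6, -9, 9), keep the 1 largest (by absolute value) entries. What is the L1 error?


Sorted |x_i| descending: [10, 10, 10, 9, 9, 9, 8, 7, 7, 6, 4, 1]
Keep top 1: [10]
Tail entries: [10, 10, 9, 9, 9, 8, 7, 7, 6, 4, 1]
L1 error = sum of tail = 80.

80


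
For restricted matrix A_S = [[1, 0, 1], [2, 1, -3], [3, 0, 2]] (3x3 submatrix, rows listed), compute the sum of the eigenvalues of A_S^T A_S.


Sum of eigenvalues of A_S^T A_S = trace(A_S^T A_S) = sum of squared column norms of A_S.
A_S^T A_S diagonal: [14, 1, 14].
trace = 14 + 1 + 14 = 29.

29


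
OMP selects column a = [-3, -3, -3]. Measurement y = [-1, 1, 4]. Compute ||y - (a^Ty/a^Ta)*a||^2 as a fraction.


a^T a = 27.
a^T y = -12.
coeff = -12/27 = -4/9.
||r||^2 = 38/3.

38/3


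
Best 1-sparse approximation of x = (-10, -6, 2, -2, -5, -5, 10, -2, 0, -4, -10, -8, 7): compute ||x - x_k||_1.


Sorted |x_i| descending: [10, 10, 10, 8, 7, 6, 5, 5, 4, 2, 2, 2, 0]
Keep top 1: [10]
Tail entries: [10, 10, 8, 7, 6, 5, 5, 4, 2, 2, 2, 0]
L1 error = sum of tail = 61.

61


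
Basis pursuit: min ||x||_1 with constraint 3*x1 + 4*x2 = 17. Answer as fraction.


Axis intercepts:
  x1 = 17/3, x2 = 0: L1 = 17/3
  x1 = 0, x2 = 17/4: L1 = 17/4
x* = (0, 17/4)
||x*||_1 = 17/4.

17/4


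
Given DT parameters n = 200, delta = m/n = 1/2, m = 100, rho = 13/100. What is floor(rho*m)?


m = 1/2*200 = 100.
rho = 13/100.
rho*m = 13/100*100 = 13.
k = floor(13) = 13.

13


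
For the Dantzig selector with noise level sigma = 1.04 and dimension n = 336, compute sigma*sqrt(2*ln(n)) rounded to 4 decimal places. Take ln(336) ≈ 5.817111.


ln(336) ≈ 5.817111.
2*ln(n) ≈ 11.634222.
sqrt(2*ln(n)) ≈ sqrt(11.634222) ≈ 3.410898.
threshold ≈ 1.04*3.410898 = 3.54733392 ≈ 3.5473.

3.5473


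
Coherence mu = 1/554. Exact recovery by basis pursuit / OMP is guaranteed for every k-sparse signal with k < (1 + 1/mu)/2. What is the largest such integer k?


1/mu = 554.
1 + 1/mu = 555.
(1 + 1/mu)/2 = 277.5 is not an integer, so k_max = floor(277.5) = 277.

277


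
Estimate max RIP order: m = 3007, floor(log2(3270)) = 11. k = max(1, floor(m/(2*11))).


floor(log2(3270)) = 11.
2*11 = 22.
m/(2*floor(log2(n))) = 3007/22 ≈ 136.6818.
floor = 136.
k = max(1, 136) = 136.

136


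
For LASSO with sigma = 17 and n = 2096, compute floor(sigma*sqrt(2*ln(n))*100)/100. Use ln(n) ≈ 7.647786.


ln(2096) ≈ 7.647786.
2*ln(n) ≈ 15.295572.
sqrt(2*ln(n)) ≈ sqrt(15.295572) ≈ 3.910955.
lambda ≈ 17*3.910955 = 66.486235.
floor(lambda*100)/100 = 66.48.

66.48


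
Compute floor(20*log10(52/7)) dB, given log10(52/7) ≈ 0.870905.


||x||/||e|| = 52/7.
log10(52/7) ≈ 0.870905.
20*log10(||x||/||e||) ≈ 20*0.870905 = 17.4181.
floor(17.4181) = 17.

17


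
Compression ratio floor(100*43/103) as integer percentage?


100*m/n = 100*43/103 ≈ 41.7476.
floor = 41.

41


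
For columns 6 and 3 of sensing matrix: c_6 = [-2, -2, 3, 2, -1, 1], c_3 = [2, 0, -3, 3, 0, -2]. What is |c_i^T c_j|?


Inner product: -2*2 + -2*0 + 3*-3 + 2*3 + -1*0 + 1*-2
Products: [-4, 0, -9, 6, 0, -2]
Sum = -9.
|dot| = 9.

9


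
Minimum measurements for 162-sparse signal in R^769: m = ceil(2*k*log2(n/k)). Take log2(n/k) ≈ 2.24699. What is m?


log2(n/k) = log2(769/162) ≈ 2.24699.
2*k*log2(n/k) ≈ 2*162*2.24699 = 728.02476.
m = ceil(728.02476) = 729.

729


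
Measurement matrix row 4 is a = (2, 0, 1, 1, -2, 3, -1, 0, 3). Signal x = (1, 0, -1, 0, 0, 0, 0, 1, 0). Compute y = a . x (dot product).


Non-zero terms: ['2*1', '1*-1', '0*1']
Products: [2, -1, 0]
y = sum = 1.

1


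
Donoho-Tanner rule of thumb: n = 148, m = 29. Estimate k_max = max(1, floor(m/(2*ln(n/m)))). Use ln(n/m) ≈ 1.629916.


n/m = 148/29.
ln(n/m) ≈ 1.629916.
2*ln(n/m) ≈ 3.259832.
m/(2*ln(n/m)) ≈ 29/3.259832 ≈ 8.8962.
floor = 8.
k_max = max(1, 8) = 8.

8


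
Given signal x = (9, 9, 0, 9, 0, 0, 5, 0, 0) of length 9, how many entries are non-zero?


Non-zero positions: [0, 1, 3, 6].
Sparsity = 4.

4


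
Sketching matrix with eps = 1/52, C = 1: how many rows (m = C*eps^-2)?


1/eps = 52.
(1/eps)^2 = 2704.
m = 1*2704 = 2704.

2704


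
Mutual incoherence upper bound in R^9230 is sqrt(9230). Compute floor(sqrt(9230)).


96^2 = 9216 <= 9230 < 9409 = 97^2, so 96 <= sqrt(9230) < 97.
floor(sqrt(9230)) = 96.

96


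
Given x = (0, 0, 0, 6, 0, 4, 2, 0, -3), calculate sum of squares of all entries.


Non-zero entries: [(3, 6), (5, 4), (6, 2), (8, -3)]
Squares: [36, 16, 4, 9]
||x||_2^2 = sum = 65.

65


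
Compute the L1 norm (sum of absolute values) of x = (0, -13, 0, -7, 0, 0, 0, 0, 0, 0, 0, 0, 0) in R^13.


Non-zero entries: [(1, -13), (3, -7)]
Absolute values: [13, 7]
||x||_1 = sum = 20.

20


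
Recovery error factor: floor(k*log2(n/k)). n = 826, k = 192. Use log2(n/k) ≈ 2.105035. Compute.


log2(n/k) = log2(826/192) ≈ 2.105035.
k*log2(n/k) ≈ 192*2.105035 = 404.16672.
floor(404.16672) = 404.

404


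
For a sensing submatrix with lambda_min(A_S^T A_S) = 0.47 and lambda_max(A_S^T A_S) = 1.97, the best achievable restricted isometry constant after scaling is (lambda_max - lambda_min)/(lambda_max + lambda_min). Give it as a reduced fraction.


lambda_max - lambda_min = 1.97 - 0.47 = 1.50.
lambda_max + lambda_min = 1.97 + 0.47 = 2.44.
delta = 1.50/2.44 = 150/244 = 75/122.

75/122


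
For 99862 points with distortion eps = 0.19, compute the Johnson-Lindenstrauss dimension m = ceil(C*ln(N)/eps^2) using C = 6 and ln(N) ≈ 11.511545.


ln(99862) ≈ 11.511545.
eps^2 = 0.19^2 = 0.0361.
C*ln(N)/eps^2 ≈ 6*11.511545/0.0361 ≈ 1913.2762.
m = ceil(1913.2762) = 1914.

1914


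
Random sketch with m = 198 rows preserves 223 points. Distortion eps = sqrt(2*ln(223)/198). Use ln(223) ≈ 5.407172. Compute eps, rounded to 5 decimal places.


ln(223) ≈ 5.407172.
2*ln(N)/m ≈ 2*5.407172/198 ≈ 0.0546179.
eps = sqrt(0.0546179) ≈ 0.2337047 ≈ 0.23370.

0.23370


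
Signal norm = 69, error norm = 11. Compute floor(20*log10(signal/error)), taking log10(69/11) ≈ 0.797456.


||x||/||e|| = 69/11.
log10(69/11) ≈ 0.797456.
20*log10(||x||/||e||) ≈ 20*0.797456 = 15.94912.
floor(15.94912) = 15.

15


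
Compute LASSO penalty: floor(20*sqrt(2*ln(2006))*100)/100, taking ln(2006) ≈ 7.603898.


ln(2006) ≈ 7.603898.
2*ln(n) ≈ 15.207796.
sqrt(2*ln(n)) ≈ sqrt(15.207796) ≈ 3.899717.
lambda ≈ 20*3.899717 = 77.99434.
floor(lambda*100)/100 = 77.99.

77.99


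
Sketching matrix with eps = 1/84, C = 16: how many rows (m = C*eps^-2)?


1/eps = 84.
(1/eps)^2 = 7056.
m = 16*7056 = 112896.

112896


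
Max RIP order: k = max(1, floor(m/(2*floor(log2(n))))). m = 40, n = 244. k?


floor(log2(244)) = 7.
2*7 = 14.
m/(2*floor(log2(n))) = 40/14 ≈ 2.8571.
floor = 2.
k = max(1, 2) = 2.

2


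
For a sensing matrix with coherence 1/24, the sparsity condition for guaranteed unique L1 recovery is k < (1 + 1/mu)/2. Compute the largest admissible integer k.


1/mu = 24.
1 + 1/mu = 25.
(1 + 1/mu)/2 = 12.5 is not an integer, so k_max = floor(12.5) = 12.

12


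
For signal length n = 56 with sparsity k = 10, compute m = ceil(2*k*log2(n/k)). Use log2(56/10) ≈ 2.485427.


log2(n/k) = log2(56/10) ≈ 2.485427.
2*k*log2(n/k) ≈ 2*10*2.485427 = 49.70854.
m = ceil(49.70854) = 50.

50


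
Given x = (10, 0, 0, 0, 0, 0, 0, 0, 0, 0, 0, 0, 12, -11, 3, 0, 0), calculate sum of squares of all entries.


Non-zero entries: [(0, 10), (12, 12), (13, -11), (14, 3)]
Squares: [100, 144, 121, 9]
||x||_2^2 = sum = 374.

374


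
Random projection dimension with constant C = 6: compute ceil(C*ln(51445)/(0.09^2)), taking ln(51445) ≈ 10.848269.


ln(51445) ≈ 10.848269.
eps^2 = 0.09^2 = 0.0081.
C*ln(N)/eps^2 ≈ 6*10.848269/0.0081 ≈ 8035.7548.
m = ceil(8035.7548) = 8036.

8036


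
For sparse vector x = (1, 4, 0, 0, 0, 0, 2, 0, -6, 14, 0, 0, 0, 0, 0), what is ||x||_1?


Non-zero entries: [(0, 1), (1, 4), (6, 2), (8, -6), (9, 14)]
Absolute values: [1, 4, 2, 6, 14]
||x||_1 = sum = 27.

27


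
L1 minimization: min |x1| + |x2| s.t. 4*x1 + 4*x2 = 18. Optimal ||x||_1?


Axis intercepts:
  x1 = 9/2, x2 = 0: L1 = 9/2
  x1 = 0, x2 = 9/2: L1 = 9/2
x* = (9/2, 0)
||x*||_1 = 9/2.

9/2


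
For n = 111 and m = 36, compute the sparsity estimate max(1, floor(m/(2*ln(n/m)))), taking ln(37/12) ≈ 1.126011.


n/m = 111/36 = 37/12.
ln(n/m) ≈ 1.126011.
2*ln(n/m) ≈ 2.252022.
m/(2*ln(n/m)) ≈ 36/2.252022 ≈ 15.9856.
floor = 15.
k_max = max(1, 15) = 15.

15


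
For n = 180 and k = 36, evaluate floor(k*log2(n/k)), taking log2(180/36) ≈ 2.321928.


log2(n/k) = log2(180/36) ≈ 2.321928.
k*log2(n/k) ≈ 36*2.321928 = 83.589408.
floor(83.589408) = 83.

83


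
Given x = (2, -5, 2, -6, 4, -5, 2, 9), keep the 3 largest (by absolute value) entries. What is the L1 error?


Sorted |x_i| descending: [9, 6, 5, 5, 4, 2, 2, 2]
Keep top 3: [9, 6, 5]
Tail entries: [5, 4, 2, 2, 2]
L1 error = sum of tail = 15.

15


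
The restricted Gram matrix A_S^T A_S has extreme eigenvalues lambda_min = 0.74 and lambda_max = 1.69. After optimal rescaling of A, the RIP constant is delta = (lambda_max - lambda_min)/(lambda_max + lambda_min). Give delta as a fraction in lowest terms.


lambda_max - lambda_min = 1.69 - 0.74 = 0.95.
lambda_max + lambda_min = 1.69 + 0.74 = 2.43.
delta = 0.95/2.43 = 95/243.

95/243


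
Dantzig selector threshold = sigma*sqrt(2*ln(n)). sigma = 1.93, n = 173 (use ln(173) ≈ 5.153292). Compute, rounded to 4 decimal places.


ln(173) ≈ 5.153292.
2*ln(n) ≈ 10.306584.
sqrt(2*ln(n)) ≈ sqrt(10.306584) ≈ 3.210387.
threshold ≈ 1.93*3.210387 = 6.19604691 ≈ 6.1960.

6.1960


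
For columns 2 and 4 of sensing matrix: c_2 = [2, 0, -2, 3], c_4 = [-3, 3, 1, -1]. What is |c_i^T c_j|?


Inner product: 2*-3 + 0*3 + -2*1 + 3*-1
Products: [-6, 0, -2, -3]
Sum = -11.
|dot| = 11.

11


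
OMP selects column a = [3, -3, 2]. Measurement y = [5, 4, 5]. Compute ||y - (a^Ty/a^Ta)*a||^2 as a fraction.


a^T a = 22.
a^T y = 13.
coeff = 13/22 = 13/22.
||r||^2 = 1283/22.

1283/22


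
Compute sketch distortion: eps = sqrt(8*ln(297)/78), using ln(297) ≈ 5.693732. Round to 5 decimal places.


ln(297) ≈ 5.693732.
8*ln(N)/m ≈ 8*5.693732/78 ≈ 0.58397251.
eps = sqrt(0.58397251) ≈ 0.7641809 ≈ 0.76418.

0.76418


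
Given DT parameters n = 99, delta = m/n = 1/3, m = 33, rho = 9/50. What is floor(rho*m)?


m = 1/3*99 = 33.
rho = 9/50.
rho*m = 9/50*33 = 5.94.
k = floor(5.94) = 5.

5


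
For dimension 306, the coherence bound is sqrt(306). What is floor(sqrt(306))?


17^2 = 289 <= 306 < 324 = 18^2, so 17 <= sqrt(306) < 18.
floor(sqrt(306)) = 17.

17


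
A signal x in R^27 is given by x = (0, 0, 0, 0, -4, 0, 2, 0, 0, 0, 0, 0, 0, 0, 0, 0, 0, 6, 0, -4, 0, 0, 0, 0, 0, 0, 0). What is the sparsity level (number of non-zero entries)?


Non-zero positions: [4, 6, 17, 19].
Sparsity = 4.

4


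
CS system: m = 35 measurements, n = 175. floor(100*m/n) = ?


100*m/n = 100*35/175 ≈ 20.0.
floor = 20.

20


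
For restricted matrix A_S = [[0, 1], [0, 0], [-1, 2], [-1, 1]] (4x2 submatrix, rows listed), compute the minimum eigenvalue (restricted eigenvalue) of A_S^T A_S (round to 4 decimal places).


A_S^T A_S = [[2, -3], [-3, 6]].
trace = 8.
det = 3.
disc = trace^2 - 4*det = 64 - 4*3 = 52.
sqrt(52) ≈ 7.211103.
lam_min = (8 - sqrt(52))/2 ≈ (8 - 7.211103)/2 = 0.3944485 ≈ 0.3944.

0.3944


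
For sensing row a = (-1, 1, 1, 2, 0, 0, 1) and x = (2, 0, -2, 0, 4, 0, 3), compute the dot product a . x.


Non-zero terms: ['-1*2', '1*-2', '0*4', '1*3']
Products: [-2, -2, 0, 3]
y = sum = -1.

-1


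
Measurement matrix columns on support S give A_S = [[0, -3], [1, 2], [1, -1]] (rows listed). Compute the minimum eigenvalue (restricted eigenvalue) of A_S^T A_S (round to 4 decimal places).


A_S^T A_S = [[2, 1], [1, 14]].
trace = 16.
det = 27.
disc = trace^2 - 4*det = 256 - 4*27 = 148.
sqrt(148) ≈ 12.165525.
lam_min = (16 - sqrt(148))/2 ≈ (16 - 12.165525)/2 = 1.9172375 ≈ 1.9172.

1.9172


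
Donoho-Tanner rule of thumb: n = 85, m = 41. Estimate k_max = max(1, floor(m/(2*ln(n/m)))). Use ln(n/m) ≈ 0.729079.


n/m = 85/41.
ln(n/m) ≈ 0.729079.
2*ln(n/m) ≈ 1.458158.
m/(2*ln(n/m)) ≈ 41/1.458158 ≈ 28.1177.
floor = 28.
k_max = max(1, 28) = 28.

28


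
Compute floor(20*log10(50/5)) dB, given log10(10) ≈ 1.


||x||/||e|| = 50/5 = 10.
log10(10) ≈ 1.
20*log10(||x||/||e||) ≈ 20*1 = 20.
floor(20) = 20.

20


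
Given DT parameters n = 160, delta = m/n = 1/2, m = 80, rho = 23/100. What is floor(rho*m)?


m = 1/2*160 = 80.
rho = 23/100.
rho*m = 23/100*80 = 18.4.
k = floor(18.4) = 18.

18


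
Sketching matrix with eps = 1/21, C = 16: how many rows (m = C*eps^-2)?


1/eps = 21.
(1/eps)^2 = 441.
m = 16*441 = 7056.

7056


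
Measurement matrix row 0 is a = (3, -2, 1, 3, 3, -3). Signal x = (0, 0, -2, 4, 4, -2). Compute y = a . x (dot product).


Non-zero terms: ['1*-2', '3*4', '3*4', '-3*-2']
Products: [-2, 12, 12, 6]
y = sum = 28.

28


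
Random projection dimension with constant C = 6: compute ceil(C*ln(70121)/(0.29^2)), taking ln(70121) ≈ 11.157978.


ln(70121) ≈ 11.157978.
eps^2 = 0.29^2 = 0.0841.
C*ln(N)/eps^2 ≈ 6*11.157978/0.0841 ≈ 796.0507.
m = ceil(796.0507) = 797.

797


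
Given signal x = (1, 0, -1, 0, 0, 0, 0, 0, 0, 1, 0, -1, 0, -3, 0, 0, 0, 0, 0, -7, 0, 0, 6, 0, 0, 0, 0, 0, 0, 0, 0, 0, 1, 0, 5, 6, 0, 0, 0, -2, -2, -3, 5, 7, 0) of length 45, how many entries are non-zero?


Non-zero positions: [0, 2, 9, 11, 13, 19, 22, 32, 34, 35, 39, 40, 41, 42, 43].
Sparsity = 15.

15


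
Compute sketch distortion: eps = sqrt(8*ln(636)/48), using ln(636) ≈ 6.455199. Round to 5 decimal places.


ln(636) ≈ 6.455199.
8*ln(N)/m ≈ 8*6.455199/48 ≈ 1.0758665.
eps = sqrt(1.0758665) ≈ 1.0372398 ≈ 1.03724.

1.03724


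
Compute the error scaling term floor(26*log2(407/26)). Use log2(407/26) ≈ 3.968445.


log2(n/k) = log2(407/26) ≈ 3.968445.
k*log2(n/k) ≈ 26*3.968445 = 103.17957.
floor(103.17957) = 103.

103


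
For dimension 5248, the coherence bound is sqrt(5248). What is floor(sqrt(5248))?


72^2 = 5184 <= 5248 < 5329 = 73^2, so 72 <= sqrt(5248) < 73.
floor(sqrt(5248)) = 72.

72


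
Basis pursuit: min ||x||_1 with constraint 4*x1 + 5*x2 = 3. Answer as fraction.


Axis intercepts:
  x1 = 3/4, x2 = 0: L1 = 3/4
  x1 = 0, x2 = 3/5: L1 = 3/5
x* = (0, 3/5)
||x*||_1 = 3/5.

3/5


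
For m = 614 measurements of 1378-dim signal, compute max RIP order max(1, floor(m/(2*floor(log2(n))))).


floor(log2(1378)) = 10.
2*10 = 20.
m/(2*floor(log2(n))) = 614/20 ≈ 30.7.
floor = 30.
k = max(1, 30) = 30.

30


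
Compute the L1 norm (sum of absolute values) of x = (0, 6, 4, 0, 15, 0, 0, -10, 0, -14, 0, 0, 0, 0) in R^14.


Non-zero entries: [(1, 6), (2, 4), (4, 15), (7, -10), (9, -14)]
Absolute values: [6, 4, 15, 10, 14]
||x||_1 = sum = 49.

49


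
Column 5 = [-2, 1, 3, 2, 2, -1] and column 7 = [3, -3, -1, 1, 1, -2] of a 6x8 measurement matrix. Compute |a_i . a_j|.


Inner product: -2*3 + 1*-3 + 3*-1 + 2*1 + 2*1 + -1*-2
Products: [-6, -3, -3, 2, 2, 2]
Sum = -6.
|dot| = 6.

6


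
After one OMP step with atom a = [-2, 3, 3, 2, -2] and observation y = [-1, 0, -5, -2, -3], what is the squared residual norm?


a^T a = 30.
a^T y = -11.
coeff = -11/30 = -11/30.
||r||^2 = 1049/30.

1049/30


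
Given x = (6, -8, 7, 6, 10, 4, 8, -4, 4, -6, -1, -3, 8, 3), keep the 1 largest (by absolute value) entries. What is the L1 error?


Sorted |x_i| descending: [10, 8, 8, 8, 7, 6, 6, 6, 4, 4, 4, 3, 3, 1]
Keep top 1: [10]
Tail entries: [8, 8, 8, 7, 6, 6, 6, 4, 4, 4, 3, 3, 1]
L1 error = sum of tail = 68.

68


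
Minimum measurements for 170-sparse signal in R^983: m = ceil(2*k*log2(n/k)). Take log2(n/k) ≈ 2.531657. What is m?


log2(n/k) = log2(983/170) ≈ 2.531657.
2*k*log2(n/k) ≈ 2*170*2.531657 = 860.76338.
m = ceil(860.76338) = 861.

861


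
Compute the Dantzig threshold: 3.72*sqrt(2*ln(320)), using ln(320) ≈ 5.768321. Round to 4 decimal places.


ln(320) ≈ 5.768321.
2*ln(n) ≈ 11.536642.
sqrt(2*ln(n)) ≈ sqrt(11.536642) ≈ 3.396563.
threshold ≈ 3.72*3.396563 = 12.63521436 ≈ 12.6352.

12.6352


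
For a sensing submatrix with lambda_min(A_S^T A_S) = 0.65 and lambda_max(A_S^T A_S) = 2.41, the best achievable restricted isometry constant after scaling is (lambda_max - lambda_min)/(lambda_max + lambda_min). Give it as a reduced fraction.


lambda_max - lambda_min = 2.41 - 0.65 = 1.76.
lambda_max + lambda_min = 2.41 + 0.65 = 3.06.
delta = 1.76/3.06 = 176/306 = 88/153.

88/153


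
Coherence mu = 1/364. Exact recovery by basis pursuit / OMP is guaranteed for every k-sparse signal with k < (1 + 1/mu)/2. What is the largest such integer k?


1/mu = 364.
1 + 1/mu = 365.
(1 + 1/mu)/2 = 182.5 is not an integer, so k_max = floor(182.5) = 182.

182


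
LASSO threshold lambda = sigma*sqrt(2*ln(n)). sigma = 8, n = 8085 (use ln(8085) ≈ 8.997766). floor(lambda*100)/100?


ln(8085) ≈ 8.997766.
2*ln(n) ≈ 17.995532.
sqrt(2*ln(n)) ≈ sqrt(17.995532) ≈ 4.242114.
lambda ≈ 8*4.242114 = 33.936912.
floor(lambda*100)/100 = 33.93.

33.93


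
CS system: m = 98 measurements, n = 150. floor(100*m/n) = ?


100*m/n = 100*98/150 ≈ 65.3333.
floor = 65.

65


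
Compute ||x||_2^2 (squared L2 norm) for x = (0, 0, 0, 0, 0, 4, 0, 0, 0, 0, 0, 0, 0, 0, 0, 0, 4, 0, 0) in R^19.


Non-zero entries: [(5, 4), (16, 4)]
Squares: [16, 16]
||x||_2^2 = sum = 32.

32


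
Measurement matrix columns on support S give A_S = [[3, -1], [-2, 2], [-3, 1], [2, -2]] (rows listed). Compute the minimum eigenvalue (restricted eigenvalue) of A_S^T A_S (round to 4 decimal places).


A_S^T A_S = [[26, -14], [-14, 10]].
trace = 36.
det = 64.
disc = trace^2 - 4*det = 1296 - 4*64 = 1040.
sqrt(1040) ≈ 32.249031.
lam_min = (36 - sqrt(1040))/2 ≈ (36 - 32.249031)/2 = 1.8754845 ≈ 1.8755.

1.8755


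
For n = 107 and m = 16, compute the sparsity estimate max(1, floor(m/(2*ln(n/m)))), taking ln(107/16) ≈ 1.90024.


n/m = 107/16.
ln(n/m) ≈ 1.90024.
2*ln(n/m) ≈ 3.80048.
m/(2*ln(n/m)) ≈ 16/3.80048 ≈ 4.21.
floor = 4.
k_max = max(1, 4) = 4.

4


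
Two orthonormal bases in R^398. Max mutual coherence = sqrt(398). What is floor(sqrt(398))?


19^2 = 361 <= 398 < 400 = 20^2, so 19 <= sqrt(398) < 20.
floor(sqrt(398)) = 19.

19


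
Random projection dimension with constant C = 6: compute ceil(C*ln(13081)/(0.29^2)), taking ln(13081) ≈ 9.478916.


ln(13081) ≈ 9.478916.
eps^2 = 0.29^2 = 0.0841.
C*ln(N)/eps^2 ≈ 6*9.478916/0.0841 ≈ 676.2604.
m = ceil(676.2604) = 677.

677


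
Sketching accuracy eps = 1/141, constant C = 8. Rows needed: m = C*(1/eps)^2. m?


1/eps = 141.
(1/eps)^2 = 19881.
m = 8*19881 = 159048.

159048


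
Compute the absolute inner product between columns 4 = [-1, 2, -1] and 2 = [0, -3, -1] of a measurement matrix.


Inner product: -1*0 + 2*-3 + -1*-1
Products: [0, -6, 1]
Sum = -5.
|dot| = 5.

5


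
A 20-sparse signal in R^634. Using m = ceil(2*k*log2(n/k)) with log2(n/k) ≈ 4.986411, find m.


log2(n/k) = log2(634/20) ≈ 4.986411.
2*k*log2(n/k) ≈ 2*20*4.986411 = 199.45644.
m = ceil(199.45644) = 200.

200


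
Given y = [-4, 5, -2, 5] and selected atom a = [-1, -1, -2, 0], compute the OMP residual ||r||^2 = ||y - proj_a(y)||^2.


a^T a = 6.
a^T y = 3.
coeff = 3/6 = 1/2.
||r||^2 = 137/2.

137/2


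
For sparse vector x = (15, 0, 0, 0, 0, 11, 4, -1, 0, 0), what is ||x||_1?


Non-zero entries: [(0, 15), (5, 11), (6, 4), (7, -1)]
Absolute values: [15, 11, 4, 1]
||x||_1 = sum = 31.

31


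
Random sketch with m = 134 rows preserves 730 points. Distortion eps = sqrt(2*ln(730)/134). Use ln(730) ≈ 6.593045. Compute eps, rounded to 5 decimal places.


ln(730) ≈ 6.593045.
2*ln(N)/m ≈ 2*6.593045/134 ≈ 0.09840366.
eps = sqrt(0.09840366) ≈ 0.3136936 ≈ 0.31369.

0.31369


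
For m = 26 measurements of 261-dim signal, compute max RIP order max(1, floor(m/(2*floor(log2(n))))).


floor(log2(261)) = 8.
2*8 = 16.
m/(2*floor(log2(n))) = 26/16 ≈ 1.625.
floor = 1.
k = max(1, 1) = 1.

1


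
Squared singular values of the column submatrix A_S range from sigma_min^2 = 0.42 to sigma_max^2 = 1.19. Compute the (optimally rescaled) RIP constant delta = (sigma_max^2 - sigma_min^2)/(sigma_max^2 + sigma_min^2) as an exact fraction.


lambda_max - lambda_min = 1.19 - 0.42 = 0.77.
lambda_max + lambda_min = 1.19 + 0.42 = 1.61.
delta = 0.77/1.61 = 77/161 = 11/23.

11/23


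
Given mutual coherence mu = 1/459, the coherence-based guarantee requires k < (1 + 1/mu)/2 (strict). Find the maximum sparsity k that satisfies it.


1/mu = 459.
1 + 1/mu = 460.
(1 + 1/mu)/2 = 230 is an integer and the inequality is strict, so k_max = 230 - 1 = 229.

229


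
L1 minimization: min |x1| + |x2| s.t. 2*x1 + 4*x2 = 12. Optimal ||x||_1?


Axis intercepts:
  x1 = 6, x2 = 0: L1 = 6
  x1 = 0, x2 = 3: L1 = 3
x* = (0, 3)
||x*||_1 = 3.

3


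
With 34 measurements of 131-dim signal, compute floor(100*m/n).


100*m/n = 100*34/131 ≈ 25.9542.
floor = 25.

25


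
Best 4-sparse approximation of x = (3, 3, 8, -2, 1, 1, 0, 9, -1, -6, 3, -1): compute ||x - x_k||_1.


Sorted |x_i| descending: [9, 8, 6, 3, 3, 3, 2, 1, 1, 1, 1, 0]
Keep top 4: [9, 8, 6, 3]
Tail entries: [3, 3, 2, 1, 1, 1, 1, 0]
L1 error = sum of tail = 12.

12


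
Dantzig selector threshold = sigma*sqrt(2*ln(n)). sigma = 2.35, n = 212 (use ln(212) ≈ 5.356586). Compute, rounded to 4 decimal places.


ln(212) ≈ 5.356586.
2*ln(n) ≈ 10.713172.
sqrt(2*ln(n)) ≈ sqrt(10.713172) ≈ 3.273098.
threshold ≈ 2.35*3.273098 = 7.6917803 ≈ 7.6918.

7.6918


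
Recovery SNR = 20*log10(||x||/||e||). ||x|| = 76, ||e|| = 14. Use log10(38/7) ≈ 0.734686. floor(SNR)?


||x||/||e|| = 76/14 = 38/7.
log10(38/7) ≈ 0.734686.
20*log10(||x||/||e||) ≈ 20*0.734686 = 14.69372.
floor(14.69372) = 14.

14


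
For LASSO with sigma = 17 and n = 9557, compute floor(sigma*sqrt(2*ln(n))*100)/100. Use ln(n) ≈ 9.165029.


ln(9557) ≈ 9.165029.
2*ln(n) ≈ 18.330058.
sqrt(2*ln(n)) ≈ sqrt(18.330058) ≈ 4.281362.
lambda ≈ 17*4.281362 = 72.783154.
floor(lambda*100)/100 = 72.78.

72.78


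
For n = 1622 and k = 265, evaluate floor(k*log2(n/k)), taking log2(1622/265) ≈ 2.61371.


log2(n/k) = log2(1622/265) ≈ 2.61371.
k*log2(n/k) ≈ 265*2.61371 = 692.63315.
floor(692.63315) = 692.

692


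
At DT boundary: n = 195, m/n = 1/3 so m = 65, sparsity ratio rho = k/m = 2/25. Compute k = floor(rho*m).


m = 1/3*195 = 65.
rho = 2/25.
rho*m = 2/25*65 = 5.2.
k = floor(5.2) = 5.

5


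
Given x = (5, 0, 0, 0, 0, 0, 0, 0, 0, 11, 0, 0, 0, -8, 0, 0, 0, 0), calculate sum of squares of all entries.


Non-zero entries: [(0, 5), (9, 11), (13, -8)]
Squares: [25, 121, 64]
||x||_2^2 = sum = 210.

210


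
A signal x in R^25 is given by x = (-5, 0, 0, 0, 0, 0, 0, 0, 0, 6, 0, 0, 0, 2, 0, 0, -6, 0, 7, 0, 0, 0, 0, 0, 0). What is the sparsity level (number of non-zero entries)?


Non-zero positions: [0, 9, 13, 16, 18].
Sparsity = 5.

5


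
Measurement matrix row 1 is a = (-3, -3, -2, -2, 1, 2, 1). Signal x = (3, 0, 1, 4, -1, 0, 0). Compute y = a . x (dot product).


Non-zero terms: ['-3*3', '-2*1', '-2*4', '1*-1']
Products: [-9, -2, -8, -1]
y = sum = -20.

-20


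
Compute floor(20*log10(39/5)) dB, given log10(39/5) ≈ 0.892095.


||x||/||e|| = 39/5.
log10(39/5) ≈ 0.892095.
20*log10(||x||/||e||) ≈ 20*0.892095 = 17.8419.
floor(17.8419) = 17.

17


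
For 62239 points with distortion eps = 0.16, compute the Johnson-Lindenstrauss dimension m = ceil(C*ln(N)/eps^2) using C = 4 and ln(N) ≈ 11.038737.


ln(62239) ≈ 11.038737.
eps^2 = 0.16^2 = 0.0256.
C*ln(N)/eps^2 ≈ 4*11.038737/0.0256 ≈ 1724.8027.
m = ceil(1724.8027) = 1725.

1725


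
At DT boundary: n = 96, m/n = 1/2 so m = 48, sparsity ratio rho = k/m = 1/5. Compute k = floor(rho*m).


m = 1/2*96 = 48.
rho = 1/5.
rho*m = 1/5*48 = 9.6.
k = floor(9.6) = 9.

9


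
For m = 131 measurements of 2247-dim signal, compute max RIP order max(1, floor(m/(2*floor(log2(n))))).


floor(log2(2247)) = 11.
2*11 = 22.
m/(2*floor(log2(n))) = 131/22 ≈ 5.9545.
floor = 5.
k = max(1, 5) = 5.

5


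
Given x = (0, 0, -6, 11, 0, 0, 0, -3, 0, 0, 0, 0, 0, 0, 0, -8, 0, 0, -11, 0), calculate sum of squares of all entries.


Non-zero entries: [(2, -6), (3, 11), (7, -3), (15, -8), (18, -11)]
Squares: [36, 121, 9, 64, 121]
||x||_2^2 = sum = 351.

351


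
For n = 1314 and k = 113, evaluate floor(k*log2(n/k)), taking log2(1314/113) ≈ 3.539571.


log2(n/k) = log2(1314/113) ≈ 3.539571.
k*log2(n/k) ≈ 113*3.539571 = 399.971523.
floor(399.971523) = 399.

399


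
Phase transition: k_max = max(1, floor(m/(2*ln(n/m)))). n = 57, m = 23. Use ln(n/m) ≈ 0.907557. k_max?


n/m = 57/23.
ln(n/m) ≈ 0.907557.
2*ln(n/m) ≈ 1.815114.
m/(2*ln(n/m)) ≈ 23/1.815114 ≈ 12.6714.
floor = 12.
k_max = max(1, 12) = 12.

12


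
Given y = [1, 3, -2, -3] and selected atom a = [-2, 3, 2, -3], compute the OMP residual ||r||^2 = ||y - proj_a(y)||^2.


a^T a = 26.
a^T y = 12.
coeff = 12/26 = 6/13.
||r||^2 = 227/13.

227/13


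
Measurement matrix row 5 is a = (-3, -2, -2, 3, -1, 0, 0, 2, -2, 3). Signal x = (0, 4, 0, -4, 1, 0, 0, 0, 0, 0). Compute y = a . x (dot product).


Non-zero terms: ['-2*4', '3*-4', '-1*1']
Products: [-8, -12, -1]
y = sum = -21.

-21


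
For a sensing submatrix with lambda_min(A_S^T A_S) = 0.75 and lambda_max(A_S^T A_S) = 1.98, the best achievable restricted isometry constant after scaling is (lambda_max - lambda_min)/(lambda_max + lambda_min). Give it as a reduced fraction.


lambda_max - lambda_min = 1.98 - 0.75 = 1.23.
lambda_max + lambda_min = 1.98 + 0.75 = 2.73.
delta = 1.23/2.73 = 123/273 = 41/91.

41/91


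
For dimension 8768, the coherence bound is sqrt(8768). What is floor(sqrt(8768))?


93^2 = 8649 <= 8768 < 8836 = 94^2, so 93 <= sqrt(8768) < 94.
floor(sqrt(8768)) = 93.

93


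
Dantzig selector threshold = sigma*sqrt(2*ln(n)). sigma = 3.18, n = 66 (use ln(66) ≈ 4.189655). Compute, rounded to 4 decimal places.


ln(66) ≈ 4.189655.
2*ln(n) ≈ 8.37931.
sqrt(2*ln(n)) ≈ sqrt(8.37931) ≈ 2.894704.
threshold ≈ 3.18*2.894704 = 9.20515872 ≈ 9.2052.

9.2052


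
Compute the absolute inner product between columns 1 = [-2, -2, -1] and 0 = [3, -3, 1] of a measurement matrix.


Inner product: -2*3 + -2*-3 + -1*1
Products: [-6, 6, -1]
Sum = -1.
|dot| = 1.

1


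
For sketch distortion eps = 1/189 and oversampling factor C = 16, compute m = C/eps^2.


1/eps = 189.
(1/eps)^2 = 35721.
m = 16*35721 = 571536.

571536


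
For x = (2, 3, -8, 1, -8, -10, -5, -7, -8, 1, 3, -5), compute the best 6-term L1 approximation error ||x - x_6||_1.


Sorted |x_i| descending: [10, 8, 8, 8, 7, 5, 5, 3, 3, 2, 1, 1]
Keep top 6: [10, 8, 8, 8, 7, 5]
Tail entries: [5, 3, 3, 2, 1, 1]
L1 error = sum of tail = 15.

15


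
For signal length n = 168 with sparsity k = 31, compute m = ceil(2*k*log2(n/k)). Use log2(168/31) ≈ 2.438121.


log2(n/k) = log2(168/31) ≈ 2.438121.
2*k*log2(n/k) ≈ 2*31*2.438121 = 151.163502.
m = ceil(151.163502) = 152.

152


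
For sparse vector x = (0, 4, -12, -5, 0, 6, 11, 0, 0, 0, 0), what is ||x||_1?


Non-zero entries: [(1, 4), (2, -12), (3, -5), (5, 6), (6, 11)]
Absolute values: [4, 12, 5, 6, 11]
||x||_1 = sum = 38.

38


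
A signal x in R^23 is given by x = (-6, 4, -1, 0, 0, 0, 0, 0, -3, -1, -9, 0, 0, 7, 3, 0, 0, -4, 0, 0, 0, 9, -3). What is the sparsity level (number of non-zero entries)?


Non-zero positions: [0, 1, 2, 8, 9, 10, 13, 14, 17, 21, 22].
Sparsity = 11.

11
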